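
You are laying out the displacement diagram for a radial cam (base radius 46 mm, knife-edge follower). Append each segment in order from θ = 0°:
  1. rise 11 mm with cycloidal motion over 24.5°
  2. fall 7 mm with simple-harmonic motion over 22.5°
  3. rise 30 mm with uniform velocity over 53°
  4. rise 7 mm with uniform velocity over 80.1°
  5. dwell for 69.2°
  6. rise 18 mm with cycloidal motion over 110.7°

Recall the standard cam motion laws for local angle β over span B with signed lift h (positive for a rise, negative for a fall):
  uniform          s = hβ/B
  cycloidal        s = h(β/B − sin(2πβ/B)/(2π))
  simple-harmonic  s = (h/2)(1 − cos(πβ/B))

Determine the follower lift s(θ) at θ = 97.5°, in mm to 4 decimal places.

seg 1 [0°–24.5°] cycloidal, h=11: full span → s += 11 → s = 11.0000
seg 2 [24.5°–47°] simple-harmonic, h=-7: full span → s += -7 → s = 4.0000
seg 3 [47°–100°] uniform, h=30: θ=97.5° here. β=50.5, B=53. 30·50.5/53 = 28.5849 → s = 32.5849

32.5849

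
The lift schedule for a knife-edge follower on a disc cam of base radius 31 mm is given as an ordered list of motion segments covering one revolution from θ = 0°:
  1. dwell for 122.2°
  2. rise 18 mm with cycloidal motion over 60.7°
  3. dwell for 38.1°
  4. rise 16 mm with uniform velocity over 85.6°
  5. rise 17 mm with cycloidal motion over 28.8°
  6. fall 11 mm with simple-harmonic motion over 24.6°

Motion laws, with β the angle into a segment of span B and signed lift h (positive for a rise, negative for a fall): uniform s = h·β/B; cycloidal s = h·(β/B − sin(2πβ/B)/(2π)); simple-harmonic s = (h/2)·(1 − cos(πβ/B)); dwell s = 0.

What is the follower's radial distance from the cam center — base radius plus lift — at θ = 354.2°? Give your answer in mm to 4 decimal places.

seg 1 [0°–122.2°] dwell: s stays 0.0000
seg 2 [122.2°–182.9°] cycloidal, h=18: full span → s += 18 → s = 18.0000
seg 3 [182.9°–221°] dwell: s stays 18.0000
seg 4 [221°–306.6°] uniform, h=16: full span → s += 16 → s = 34.0000
seg 5 [306.6°–335.4°] cycloidal, h=17: full span → s += 17 → s = 51.0000
seg 6 [335.4°–360°] simple-harmonic, h=-11: θ=354.2° here. β=18.8, B=24.6. -11/2·(1 − cos(π·0.7642)) = -9.5590 → s = 41.4410
radial distance = base radius + s = 31 + 41.4410 = 72.4410

72.4410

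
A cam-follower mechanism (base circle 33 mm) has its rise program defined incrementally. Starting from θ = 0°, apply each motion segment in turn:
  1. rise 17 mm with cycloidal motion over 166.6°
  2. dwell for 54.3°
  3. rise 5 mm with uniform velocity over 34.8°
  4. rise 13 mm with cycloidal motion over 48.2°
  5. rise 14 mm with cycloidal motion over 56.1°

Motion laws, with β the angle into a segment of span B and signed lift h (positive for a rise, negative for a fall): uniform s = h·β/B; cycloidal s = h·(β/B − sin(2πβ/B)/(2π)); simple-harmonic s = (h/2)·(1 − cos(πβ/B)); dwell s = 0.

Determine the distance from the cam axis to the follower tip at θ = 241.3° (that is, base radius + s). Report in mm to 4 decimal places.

seg 1 [0°–166.6°] cycloidal, h=17: full span → s += 17 → s = 17.0000
seg 2 [166.6°–220.9°] dwell: s stays 17.0000
seg 3 [220.9°–255.7°] uniform, h=5: θ=241.3° here. β=20.4, B=34.8. 5·20.4/34.8 = 2.9310 → s = 19.9310
radial distance = base radius + s = 33 + 19.9310 = 52.9310

52.9310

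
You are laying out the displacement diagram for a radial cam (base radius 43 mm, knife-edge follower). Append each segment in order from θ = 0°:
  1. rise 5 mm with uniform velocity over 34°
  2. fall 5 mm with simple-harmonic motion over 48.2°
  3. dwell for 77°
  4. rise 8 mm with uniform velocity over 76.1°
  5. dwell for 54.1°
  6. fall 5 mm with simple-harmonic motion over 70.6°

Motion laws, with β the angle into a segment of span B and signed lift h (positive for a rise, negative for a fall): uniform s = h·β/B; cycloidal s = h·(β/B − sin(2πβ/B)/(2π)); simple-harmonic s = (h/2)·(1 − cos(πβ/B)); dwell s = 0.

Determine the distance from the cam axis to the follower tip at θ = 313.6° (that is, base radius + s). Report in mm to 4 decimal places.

seg 1 [0°–34°] uniform, h=5: full span → s += 5 → s = 5.0000
seg 2 [34°–82.2°] simple-harmonic, h=-5: full span → s += -5 → s = 0.0000
seg 3 [82.2°–159.2°] dwell: s stays 0.0000
seg 4 [159.2°–235.3°] uniform, h=8: full span → s += 8 → s = 8.0000
seg 5 [235.3°–289.4°] dwell: s stays 8.0000
seg 6 [289.4°–360°] simple-harmonic, h=-5: θ=313.6° here. β=24.2, B=70.6. -5/2·(1 − cos(π·0.3428)) = -1.3148 → s = 6.6852
radial distance = base radius + s = 43 + 6.6852 = 49.6852

49.6852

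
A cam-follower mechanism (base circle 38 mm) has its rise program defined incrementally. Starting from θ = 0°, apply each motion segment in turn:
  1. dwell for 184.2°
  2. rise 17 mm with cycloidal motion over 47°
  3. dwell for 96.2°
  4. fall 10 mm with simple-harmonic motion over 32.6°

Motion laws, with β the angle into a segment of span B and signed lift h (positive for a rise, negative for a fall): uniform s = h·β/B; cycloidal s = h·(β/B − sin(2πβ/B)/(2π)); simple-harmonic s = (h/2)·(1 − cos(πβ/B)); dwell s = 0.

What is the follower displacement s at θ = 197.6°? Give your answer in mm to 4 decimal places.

seg 1 [0°–184.2°] dwell: s stays 0.0000
seg 2 [184.2°–231.2°] cycloidal, h=17: θ=197.6° here. β=13.4, B=47. 17·(0.2851 − sin(2π·0.2851)/(2π)) = 2.2067 → s = 2.2067

2.2067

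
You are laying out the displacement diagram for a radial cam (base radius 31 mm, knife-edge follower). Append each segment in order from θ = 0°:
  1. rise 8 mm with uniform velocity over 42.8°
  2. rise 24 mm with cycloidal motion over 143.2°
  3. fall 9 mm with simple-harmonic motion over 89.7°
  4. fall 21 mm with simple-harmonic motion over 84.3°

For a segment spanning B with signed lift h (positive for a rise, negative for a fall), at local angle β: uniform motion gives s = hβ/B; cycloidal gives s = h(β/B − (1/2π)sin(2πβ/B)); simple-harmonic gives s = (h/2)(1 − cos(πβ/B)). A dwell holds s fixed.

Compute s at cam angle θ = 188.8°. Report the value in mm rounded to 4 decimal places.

seg 1 [0°–42.8°] uniform, h=8: full span → s += 8 → s = 8.0000
seg 2 [42.8°–186°] cycloidal, h=24: full span → s += 24 → s = 32.0000
seg 3 [186°–275.7°] simple-harmonic, h=-9: θ=188.8° here. β=2.8, B=89.7. -9/2·(1 − cos(π·0.0312)) = -0.0216 → s = 31.9784

31.9784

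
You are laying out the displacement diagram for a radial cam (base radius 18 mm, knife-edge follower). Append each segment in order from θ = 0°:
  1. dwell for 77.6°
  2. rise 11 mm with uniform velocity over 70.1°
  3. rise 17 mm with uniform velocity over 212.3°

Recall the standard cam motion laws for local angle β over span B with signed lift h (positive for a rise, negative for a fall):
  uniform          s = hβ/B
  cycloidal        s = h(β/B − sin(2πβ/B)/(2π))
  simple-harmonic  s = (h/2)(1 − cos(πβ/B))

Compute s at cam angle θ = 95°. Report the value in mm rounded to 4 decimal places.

seg 1 [0°–77.6°] dwell: s stays 0.0000
seg 2 [77.6°–147.7°] uniform, h=11: θ=95° here. β=17.4, B=70.1. 11·17.4/70.1 = 2.7304 → s = 2.7304

2.7304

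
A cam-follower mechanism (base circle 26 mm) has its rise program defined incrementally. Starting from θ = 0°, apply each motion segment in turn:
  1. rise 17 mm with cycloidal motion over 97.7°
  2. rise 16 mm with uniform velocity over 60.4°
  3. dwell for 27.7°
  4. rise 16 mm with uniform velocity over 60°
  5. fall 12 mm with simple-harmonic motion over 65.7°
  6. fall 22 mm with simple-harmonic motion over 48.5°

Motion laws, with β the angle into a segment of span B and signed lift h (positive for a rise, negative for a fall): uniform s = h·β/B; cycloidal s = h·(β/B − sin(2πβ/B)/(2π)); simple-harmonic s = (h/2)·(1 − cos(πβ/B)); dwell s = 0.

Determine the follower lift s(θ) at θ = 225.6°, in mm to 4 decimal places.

seg 1 [0°–97.7°] cycloidal, h=17: full span → s += 17 → s = 17.0000
seg 2 [97.7°–158.1°] uniform, h=16: full span → s += 16 → s = 33.0000
seg 3 [158.1°–185.8°] dwell: s stays 33.0000
seg 4 [185.8°–245.8°] uniform, h=16: θ=225.6° here. β=39.8, B=60. 16·39.8/60 = 10.6133 → s = 43.6133

43.6133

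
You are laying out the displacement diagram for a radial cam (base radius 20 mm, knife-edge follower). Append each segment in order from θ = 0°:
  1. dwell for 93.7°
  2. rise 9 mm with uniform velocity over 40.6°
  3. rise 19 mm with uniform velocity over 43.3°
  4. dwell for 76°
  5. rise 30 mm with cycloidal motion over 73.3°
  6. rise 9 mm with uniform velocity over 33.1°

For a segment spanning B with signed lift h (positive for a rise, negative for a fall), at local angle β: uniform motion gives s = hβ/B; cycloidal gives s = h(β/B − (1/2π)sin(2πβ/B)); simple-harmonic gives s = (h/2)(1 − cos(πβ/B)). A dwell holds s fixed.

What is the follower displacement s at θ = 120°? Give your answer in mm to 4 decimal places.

seg 1 [0°–93.7°] dwell: s stays 0.0000
seg 2 [93.7°–134.3°] uniform, h=9: θ=120° here. β=26.3, B=40.6. 9·26.3/40.6 = 5.8300 → s = 5.8300

5.8300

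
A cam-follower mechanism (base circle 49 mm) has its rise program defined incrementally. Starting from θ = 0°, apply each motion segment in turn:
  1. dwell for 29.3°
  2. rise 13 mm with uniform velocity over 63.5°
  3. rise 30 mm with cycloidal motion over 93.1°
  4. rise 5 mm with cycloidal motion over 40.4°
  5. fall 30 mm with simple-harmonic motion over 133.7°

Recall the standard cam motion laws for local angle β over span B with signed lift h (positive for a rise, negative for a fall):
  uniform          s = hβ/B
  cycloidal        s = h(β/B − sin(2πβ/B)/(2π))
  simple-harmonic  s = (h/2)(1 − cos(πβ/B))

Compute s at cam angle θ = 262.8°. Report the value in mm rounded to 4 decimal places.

seg 1 [0°–29.3°] dwell: s stays 0.0000
seg 2 [29.3°–92.8°] uniform, h=13: full span → s += 13 → s = 13.0000
seg 3 [92.8°–185.9°] cycloidal, h=30: full span → s += 30 → s = 43.0000
seg 4 [185.9°–226.3°] cycloidal, h=5: full span → s += 5 → s = 48.0000
seg 5 [226.3°–360°] simple-harmonic, h=-30: θ=262.8° here. β=36.5, B=133.7. -30/2·(1 − cos(π·0.2730)) = -5.1868 → s = 42.8132

42.8132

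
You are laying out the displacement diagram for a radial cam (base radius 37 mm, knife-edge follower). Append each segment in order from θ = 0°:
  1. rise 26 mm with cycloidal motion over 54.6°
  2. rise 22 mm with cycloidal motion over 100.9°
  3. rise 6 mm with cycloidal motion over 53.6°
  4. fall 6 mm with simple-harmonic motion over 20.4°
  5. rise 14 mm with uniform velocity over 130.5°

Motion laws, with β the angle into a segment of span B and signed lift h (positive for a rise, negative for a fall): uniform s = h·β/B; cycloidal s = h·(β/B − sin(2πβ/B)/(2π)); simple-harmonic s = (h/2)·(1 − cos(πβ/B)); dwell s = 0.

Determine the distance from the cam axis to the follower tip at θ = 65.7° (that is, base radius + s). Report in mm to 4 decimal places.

seg 1 [0°–54.6°] cycloidal, h=26: full span → s += 26 → s = 26.0000
seg 2 [54.6°–155.5°] cycloidal, h=22: θ=65.7° here. β=11.1, B=100.9. 22·(0.1100 − sin(2π·0.1100)/(2π)) = 0.1882 → s = 26.1882
radial distance = base radius + s = 37 + 26.1882 = 63.1882

63.1882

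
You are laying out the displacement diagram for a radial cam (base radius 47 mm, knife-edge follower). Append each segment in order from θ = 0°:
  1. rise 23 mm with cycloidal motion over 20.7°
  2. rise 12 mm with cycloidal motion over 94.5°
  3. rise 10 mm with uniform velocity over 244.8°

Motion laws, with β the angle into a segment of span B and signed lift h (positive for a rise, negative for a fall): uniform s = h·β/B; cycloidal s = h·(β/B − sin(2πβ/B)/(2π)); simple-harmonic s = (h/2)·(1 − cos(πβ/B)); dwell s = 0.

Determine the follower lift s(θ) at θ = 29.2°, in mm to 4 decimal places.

seg 1 [0°–20.7°] cycloidal, h=23: full span → s += 23 → s = 23.0000
seg 2 [20.7°–115.2°] cycloidal, h=12: θ=29.2° here. β=8.5, B=94.5. 12·(0.0899 − sin(2π·0.0899)/(2π)) = 0.0565 → s = 23.0565

23.0565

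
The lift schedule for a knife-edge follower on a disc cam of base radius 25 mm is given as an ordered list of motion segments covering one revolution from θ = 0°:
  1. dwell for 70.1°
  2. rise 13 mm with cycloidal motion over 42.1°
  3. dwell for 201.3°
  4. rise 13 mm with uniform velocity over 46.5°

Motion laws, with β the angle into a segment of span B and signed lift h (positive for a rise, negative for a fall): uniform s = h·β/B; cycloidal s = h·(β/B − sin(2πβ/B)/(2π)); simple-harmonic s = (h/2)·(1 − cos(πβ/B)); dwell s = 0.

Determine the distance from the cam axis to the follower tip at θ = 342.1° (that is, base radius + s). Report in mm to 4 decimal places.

seg 1 [0°–70.1°] dwell: s stays 0.0000
seg 2 [70.1°–112.2°] cycloidal, h=13: full span → s += 13 → s = 13.0000
seg 3 [112.2°–313.5°] dwell: s stays 13.0000
seg 4 [313.5°–360°] uniform, h=13: θ=342.1° here. β=28.6, B=46.5. 13·28.6/46.5 = 7.9957 → s = 20.9957
radial distance = base radius + s = 25 + 20.9957 = 45.9957

45.9957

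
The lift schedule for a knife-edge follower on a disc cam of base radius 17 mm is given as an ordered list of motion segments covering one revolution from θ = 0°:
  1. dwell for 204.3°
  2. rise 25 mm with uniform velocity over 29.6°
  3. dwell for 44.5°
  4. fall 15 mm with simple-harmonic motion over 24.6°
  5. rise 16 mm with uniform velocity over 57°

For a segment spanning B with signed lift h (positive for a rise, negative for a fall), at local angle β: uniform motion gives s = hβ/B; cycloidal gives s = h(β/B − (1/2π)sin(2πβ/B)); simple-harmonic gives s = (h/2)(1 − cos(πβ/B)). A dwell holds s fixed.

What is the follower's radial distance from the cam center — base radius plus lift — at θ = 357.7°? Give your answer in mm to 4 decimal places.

seg 1 [0°–204.3°] dwell: s stays 0.0000
seg 2 [204.3°–233.9°] uniform, h=25: full span → s += 25 → s = 25.0000
seg 3 [233.9°–278.4°] dwell: s stays 25.0000
seg 4 [278.4°–303°] simple-harmonic, h=-15: full span → s += -15 → s = 10.0000
seg 5 [303°–360°] uniform, h=16: θ=357.7° here. β=54.7, B=57. 16·54.7/57 = 15.3544 → s = 25.3544
radial distance = base radius + s = 17 + 25.3544 = 42.3544

42.3544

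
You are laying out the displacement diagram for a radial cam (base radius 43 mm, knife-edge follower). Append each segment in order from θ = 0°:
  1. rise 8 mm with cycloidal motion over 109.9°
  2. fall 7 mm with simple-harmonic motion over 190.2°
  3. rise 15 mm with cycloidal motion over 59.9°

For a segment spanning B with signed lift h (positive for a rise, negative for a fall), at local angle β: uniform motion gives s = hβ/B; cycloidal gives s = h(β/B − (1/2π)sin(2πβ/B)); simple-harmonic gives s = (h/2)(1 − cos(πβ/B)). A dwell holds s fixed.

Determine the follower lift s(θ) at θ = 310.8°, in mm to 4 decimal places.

seg 1 [0°–109.9°] cycloidal, h=8: full span → s += 8 → s = 8.0000
seg 2 [109.9°–300.1°] simple-harmonic, h=-7: full span → s += -7 → s = 1.0000
seg 3 [300.1°–360°] cycloidal, h=15: θ=310.8° here. β=10.7, B=59.9. 15·(0.1786 − sin(2π·0.1786)/(2π)) = 0.5282 → s = 1.5282

1.5282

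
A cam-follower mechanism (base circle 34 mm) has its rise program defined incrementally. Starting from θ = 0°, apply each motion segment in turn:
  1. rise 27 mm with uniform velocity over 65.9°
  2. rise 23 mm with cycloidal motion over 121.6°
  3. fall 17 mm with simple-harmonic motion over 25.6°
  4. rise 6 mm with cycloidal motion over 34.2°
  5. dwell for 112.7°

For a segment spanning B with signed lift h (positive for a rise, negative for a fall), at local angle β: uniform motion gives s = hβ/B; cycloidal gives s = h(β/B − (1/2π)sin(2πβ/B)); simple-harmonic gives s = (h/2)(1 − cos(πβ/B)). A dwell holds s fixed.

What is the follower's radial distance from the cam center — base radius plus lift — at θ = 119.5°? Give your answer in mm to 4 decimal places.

seg 1 [0°–65.9°] uniform, h=27: full span → s += 27 → s = 27.0000
seg 2 [65.9°–187.5°] cycloidal, h=23: θ=119.5° here. β=53.6, B=121.6. 23·(0.4408 − sin(2π·0.4408)/(2π)) = 8.8075 → s = 35.8075
radial distance = base radius + s = 34 + 35.8075 = 69.8075

69.8075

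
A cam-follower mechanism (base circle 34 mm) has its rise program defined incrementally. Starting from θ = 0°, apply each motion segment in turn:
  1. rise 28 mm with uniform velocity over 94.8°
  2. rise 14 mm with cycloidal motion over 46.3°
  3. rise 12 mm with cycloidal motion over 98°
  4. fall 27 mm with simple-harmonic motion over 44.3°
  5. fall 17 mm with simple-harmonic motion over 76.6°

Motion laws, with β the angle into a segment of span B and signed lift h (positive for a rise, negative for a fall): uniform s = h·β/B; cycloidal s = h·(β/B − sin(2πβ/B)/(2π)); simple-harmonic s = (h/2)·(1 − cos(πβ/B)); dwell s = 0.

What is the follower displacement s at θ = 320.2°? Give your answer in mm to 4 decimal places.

seg 1 [0°–94.8°] uniform, h=28: full span → s += 28 → s = 28.0000
seg 2 [94.8°–141.1°] cycloidal, h=14: full span → s += 14 → s = 42.0000
seg 3 [141.1°–239.1°] cycloidal, h=12: full span → s += 12 → s = 54.0000
seg 4 [239.1°–283.4°] simple-harmonic, h=-27: full span → s += -27 → s = 27.0000
seg 5 [283.4°–360°] simple-harmonic, h=-17: θ=320.2° here. β=36.8, B=76.6. -17/2·(1 − cos(π·0.4804)) = -7.9774 → s = 19.0226

19.0226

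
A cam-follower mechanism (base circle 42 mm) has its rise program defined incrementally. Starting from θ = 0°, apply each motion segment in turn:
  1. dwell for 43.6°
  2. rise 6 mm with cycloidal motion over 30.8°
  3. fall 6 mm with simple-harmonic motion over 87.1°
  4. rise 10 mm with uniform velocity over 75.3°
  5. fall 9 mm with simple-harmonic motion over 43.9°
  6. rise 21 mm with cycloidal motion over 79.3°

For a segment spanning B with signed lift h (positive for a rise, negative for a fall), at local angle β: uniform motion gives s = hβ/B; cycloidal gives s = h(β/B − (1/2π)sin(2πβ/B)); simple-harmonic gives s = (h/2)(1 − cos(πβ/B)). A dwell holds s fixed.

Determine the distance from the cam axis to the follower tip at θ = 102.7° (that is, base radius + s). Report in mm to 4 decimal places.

seg 1 [0°–43.6°] dwell: s stays 0.0000
seg 2 [43.6°–74.4°] cycloidal, h=6: full span → s += 6 → s = 6.0000
seg 3 [74.4°–161.5°] simple-harmonic, h=-6: θ=102.7° here. β=28.3, B=87.1. -6/2·(1 − cos(π·0.3249)) = -1.4318 → s = 4.5682
radial distance = base radius + s = 42 + 4.5682 = 46.5682

46.5682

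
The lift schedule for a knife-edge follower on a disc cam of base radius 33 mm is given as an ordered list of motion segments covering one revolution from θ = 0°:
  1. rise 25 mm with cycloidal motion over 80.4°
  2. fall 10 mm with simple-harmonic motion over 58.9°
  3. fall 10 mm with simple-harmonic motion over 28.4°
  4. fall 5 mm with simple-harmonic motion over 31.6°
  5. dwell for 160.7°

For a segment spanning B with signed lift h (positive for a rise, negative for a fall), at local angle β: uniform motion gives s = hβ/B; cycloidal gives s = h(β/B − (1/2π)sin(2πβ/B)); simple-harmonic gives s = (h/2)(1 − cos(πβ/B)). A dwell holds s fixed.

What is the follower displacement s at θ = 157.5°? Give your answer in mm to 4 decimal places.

seg 1 [0°–80.4°] cycloidal, h=25: full span → s += 25 → s = 25.0000
seg 2 [80.4°–139.3°] simple-harmonic, h=-10: full span → s += -10 → s = 15.0000
seg 3 [139.3°–167.7°] simple-harmonic, h=-10: θ=157.5° here. β=18.2, B=28.4. -10/2·(1 − cos(π·0.6408)) = -7.1409 → s = 7.8591

7.8591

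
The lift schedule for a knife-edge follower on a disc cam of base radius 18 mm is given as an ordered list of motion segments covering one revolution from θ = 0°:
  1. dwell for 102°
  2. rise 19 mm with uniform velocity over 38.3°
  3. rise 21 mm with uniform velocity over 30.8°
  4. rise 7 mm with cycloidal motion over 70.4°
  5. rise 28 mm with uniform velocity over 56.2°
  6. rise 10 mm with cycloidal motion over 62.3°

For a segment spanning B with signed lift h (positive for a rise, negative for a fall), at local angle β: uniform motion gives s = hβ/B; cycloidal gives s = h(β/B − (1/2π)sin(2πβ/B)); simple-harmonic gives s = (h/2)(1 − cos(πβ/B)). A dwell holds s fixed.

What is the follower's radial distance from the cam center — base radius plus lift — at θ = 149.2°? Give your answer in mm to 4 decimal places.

seg 1 [0°–102°] dwell: s stays 0.0000
seg 2 [102°–140.3°] uniform, h=19: full span → s += 19 → s = 19.0000
seg 3 [140.3°–171.1°] uniform, h=21: θ=149.2° here. β=8.9, B=30.8. 21·8.9/30.8 = 6.0682 → s = 25.0682
radial distance = base radius + s = 18 + 25.0682 = 43.0682

43.0682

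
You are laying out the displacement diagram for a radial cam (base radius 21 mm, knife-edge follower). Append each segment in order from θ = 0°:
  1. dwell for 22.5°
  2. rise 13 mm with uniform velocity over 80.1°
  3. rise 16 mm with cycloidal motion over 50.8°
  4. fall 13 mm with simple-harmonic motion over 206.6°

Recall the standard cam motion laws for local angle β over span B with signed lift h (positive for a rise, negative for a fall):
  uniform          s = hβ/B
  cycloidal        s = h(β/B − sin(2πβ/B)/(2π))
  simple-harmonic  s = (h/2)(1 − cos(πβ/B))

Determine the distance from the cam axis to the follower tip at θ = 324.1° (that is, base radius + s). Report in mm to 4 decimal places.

seg 1 [0°–22.5°] dwell: s stays 0.0000
seg 2 [22.5°–102.6°] uniform, h=13: full span → s += 13 → s = 13.0000
seg 3 [102.6°–153.4°] cycloidal, h=16: full span → s += 16 → s = 29.0000
seg 4 [153.4°–360°] simple-harmonic, h=-13: θ=324.1° here. β=170.7, B=206.6. -13/2·(1 − cos(π·0.8262)) = -12.0553 → s = 16.9447
radial distance = base radius + s = 21 + 16.9447 = 37.9447

37.9447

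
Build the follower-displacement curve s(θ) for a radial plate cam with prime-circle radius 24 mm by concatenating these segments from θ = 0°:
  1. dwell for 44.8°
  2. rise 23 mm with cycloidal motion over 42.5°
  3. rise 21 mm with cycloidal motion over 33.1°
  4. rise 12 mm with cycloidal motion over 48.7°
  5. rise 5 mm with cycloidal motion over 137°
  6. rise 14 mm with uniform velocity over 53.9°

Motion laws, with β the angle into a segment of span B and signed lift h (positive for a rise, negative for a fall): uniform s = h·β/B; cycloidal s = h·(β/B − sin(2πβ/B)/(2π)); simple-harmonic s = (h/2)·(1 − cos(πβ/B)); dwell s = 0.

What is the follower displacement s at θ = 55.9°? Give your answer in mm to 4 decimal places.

seg 1 [0°–44.8°] dwell: s stays 0.0000
seg 2 [44.8°–87.3°] cycloidal, h=23: θ=55.9° here. β=11.1, B=42.5. 23·(0.2612 − sin(2π·0.2612)/(2π)) = 2.3555 → s = 2.3555

2.3555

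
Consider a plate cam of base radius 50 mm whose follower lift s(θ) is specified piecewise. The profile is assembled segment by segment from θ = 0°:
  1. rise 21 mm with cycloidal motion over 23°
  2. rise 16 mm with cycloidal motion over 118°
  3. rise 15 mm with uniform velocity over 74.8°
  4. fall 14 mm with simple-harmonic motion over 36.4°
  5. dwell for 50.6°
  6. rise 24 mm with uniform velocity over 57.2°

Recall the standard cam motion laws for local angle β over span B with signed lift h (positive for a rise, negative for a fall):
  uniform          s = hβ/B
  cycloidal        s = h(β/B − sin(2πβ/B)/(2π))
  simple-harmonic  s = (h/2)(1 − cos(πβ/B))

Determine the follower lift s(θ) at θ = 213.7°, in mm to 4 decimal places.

seg 1 [0°–23°] cycloidal, h=21: full span → s += 21 → s = 21.0000
seg 2 [23°–141°] cycloidal, h=16: full span → s += 16 → s = 37.0000
seg 3 [141°–215.8°] uniform, h=15: θ=213.7° here. β=72.7, B=74.8. 15·72.7/74.8 = 14.5789 → s = 51.5789

51.5789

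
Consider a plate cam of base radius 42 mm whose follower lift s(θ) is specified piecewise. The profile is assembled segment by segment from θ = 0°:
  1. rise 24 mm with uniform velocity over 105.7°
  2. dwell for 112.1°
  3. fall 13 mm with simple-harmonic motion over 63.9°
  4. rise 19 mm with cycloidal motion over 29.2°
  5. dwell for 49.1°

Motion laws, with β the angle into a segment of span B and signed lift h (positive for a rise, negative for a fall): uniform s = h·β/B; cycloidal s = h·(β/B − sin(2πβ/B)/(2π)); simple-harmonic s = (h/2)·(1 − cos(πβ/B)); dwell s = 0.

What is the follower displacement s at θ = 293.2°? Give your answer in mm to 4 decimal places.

seg 1 [0°–105.7°] uniform, h=24: full span → s += 24 → s = 24.0000
seg 2 [105.7°–217.8°] dwell: s stays 24.0000
seg 3 [217.8°–281.7°] simple-harmonic, h=-13: full span → s += -13 → s = 11.0000
seg 4 [281.7°–310.9°] cycloidal, h=19: θ=293.2° here. β=11.5, B=29.2. 19·(0.3938 − sin(2π·0.3938)/(2π)) = 5.6120 → s = 16.6120

16.6120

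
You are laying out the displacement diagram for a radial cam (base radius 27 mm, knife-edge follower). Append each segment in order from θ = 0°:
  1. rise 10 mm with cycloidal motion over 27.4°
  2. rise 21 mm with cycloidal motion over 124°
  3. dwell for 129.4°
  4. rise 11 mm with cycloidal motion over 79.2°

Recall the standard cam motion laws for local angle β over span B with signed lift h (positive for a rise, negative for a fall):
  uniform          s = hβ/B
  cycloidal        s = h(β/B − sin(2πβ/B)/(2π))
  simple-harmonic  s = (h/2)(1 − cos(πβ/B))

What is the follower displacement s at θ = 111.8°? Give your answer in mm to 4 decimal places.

seg 1 [0°–27.4°] cycloidal, h=10: full span → s += 10 → s = 10.0000
seg 2 [27.4°–151.4°] cycloidal, h=21: θ=111.8° here. β=84.4, B=124. 21·(0.6806 − sin(2π·0.6806)/(2π)) = 17.3235 → s = 27.3235

27.3235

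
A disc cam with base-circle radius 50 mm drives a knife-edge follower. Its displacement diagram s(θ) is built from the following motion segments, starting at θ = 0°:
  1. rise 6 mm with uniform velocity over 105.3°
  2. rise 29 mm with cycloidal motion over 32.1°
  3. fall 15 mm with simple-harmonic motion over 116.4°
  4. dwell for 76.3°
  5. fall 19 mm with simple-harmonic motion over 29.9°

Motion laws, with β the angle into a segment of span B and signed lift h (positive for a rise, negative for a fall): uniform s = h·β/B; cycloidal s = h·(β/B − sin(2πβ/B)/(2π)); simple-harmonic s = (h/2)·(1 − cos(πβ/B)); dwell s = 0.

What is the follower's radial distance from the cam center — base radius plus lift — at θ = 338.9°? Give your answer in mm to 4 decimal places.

seg 1 [0°–105.3°] uniform, h=6: full span → s += 6 → s = 6.0000
seg 2 [105.3°–137.4°] cycloidal, h=29: full span → s += 29 → s = 35.0000
seg 3 [137.4°–253.8°] simple-harmonic, h=-15: full span → s += -15 → s = 20.0000
seg 4 [253.8°–330.1°] dwell: s stays 20.0000
seg 5 [330.1°–360°] simple-harmonic, h=-19: θ=338.9° here. β=8.8, B=29.9. -19/2·(1 − cos(π·0.2943)) = -3.7797 → s = 16.2203
radial distance = base radius + s = 50 + 16.2203 = 66.2203

66.2203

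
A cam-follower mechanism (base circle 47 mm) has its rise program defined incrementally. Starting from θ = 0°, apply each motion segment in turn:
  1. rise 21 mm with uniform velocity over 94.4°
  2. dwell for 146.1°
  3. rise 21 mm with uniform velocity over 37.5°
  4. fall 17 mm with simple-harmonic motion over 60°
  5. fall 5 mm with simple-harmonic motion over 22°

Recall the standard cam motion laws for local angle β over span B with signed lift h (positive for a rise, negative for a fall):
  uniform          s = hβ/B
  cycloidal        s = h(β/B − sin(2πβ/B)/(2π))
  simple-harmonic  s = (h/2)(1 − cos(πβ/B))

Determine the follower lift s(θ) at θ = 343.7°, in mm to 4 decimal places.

seg 1 [0°–94.4°] uniform, h=21: full span → s += 21 → s = 21.0000
seg 2 [94.4°–240.5°] dwell: s stays 21.0000
seg 3 [240.5°–278°] uniform, h=21: full span → s += 21 → s = 42.0000
seg 4 [278°–338°] simple-harmonic, h=-17: full span → s += -17 → s = 25.0000
seg 5 [338°–360°] simple-harmonic, h=-5: θ=343.7° here. β=5.7, B=22. -5/2·(1 − cos(π·0.2591)) = -0.7834 → s = 24.2166

24.2166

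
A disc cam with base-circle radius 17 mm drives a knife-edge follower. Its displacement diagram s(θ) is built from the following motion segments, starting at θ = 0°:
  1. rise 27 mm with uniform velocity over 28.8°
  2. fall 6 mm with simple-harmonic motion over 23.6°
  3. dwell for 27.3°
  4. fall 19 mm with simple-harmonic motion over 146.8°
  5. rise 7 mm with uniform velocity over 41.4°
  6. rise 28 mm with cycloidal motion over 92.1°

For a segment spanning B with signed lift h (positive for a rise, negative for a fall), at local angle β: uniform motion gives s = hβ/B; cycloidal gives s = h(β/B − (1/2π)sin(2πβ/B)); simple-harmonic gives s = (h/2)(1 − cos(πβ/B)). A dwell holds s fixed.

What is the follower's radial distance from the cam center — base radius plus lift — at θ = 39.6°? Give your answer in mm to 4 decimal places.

seg 1 [0°–28.8°] uniform, h=27: full span → s += 27 → s = 27.0000
seg 2 [28.8°–52.4°] simple-harmonic, h=-6: θ=39.6° here. β=10.8, B=23.6. -6/2·(1 − cos(π·0.4576)) = -2.6018 → s = 24.3982
radial distance = base radius + s = 17 + 24.3982 = 41.3982

41.3982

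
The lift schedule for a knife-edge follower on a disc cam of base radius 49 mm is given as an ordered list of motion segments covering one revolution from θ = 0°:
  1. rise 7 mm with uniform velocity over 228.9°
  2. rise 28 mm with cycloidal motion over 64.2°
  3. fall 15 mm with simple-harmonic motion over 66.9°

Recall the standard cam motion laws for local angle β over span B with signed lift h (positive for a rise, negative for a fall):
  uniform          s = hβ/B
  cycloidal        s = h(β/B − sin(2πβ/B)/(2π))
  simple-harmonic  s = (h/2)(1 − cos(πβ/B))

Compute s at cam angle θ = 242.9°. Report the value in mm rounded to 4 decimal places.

seg 1 [0°–228.9°] uniform, h=7: full span → s += 7 → s = 7.0000
seg 2 [228.9°–293.1°] cycloidal, h=28: θ=242.9° here. β=14, B=64.2. 28·(0.2181 − sin(2π·0.2181)/(2π)) = 1.7390 → s = 8.7390

8.7390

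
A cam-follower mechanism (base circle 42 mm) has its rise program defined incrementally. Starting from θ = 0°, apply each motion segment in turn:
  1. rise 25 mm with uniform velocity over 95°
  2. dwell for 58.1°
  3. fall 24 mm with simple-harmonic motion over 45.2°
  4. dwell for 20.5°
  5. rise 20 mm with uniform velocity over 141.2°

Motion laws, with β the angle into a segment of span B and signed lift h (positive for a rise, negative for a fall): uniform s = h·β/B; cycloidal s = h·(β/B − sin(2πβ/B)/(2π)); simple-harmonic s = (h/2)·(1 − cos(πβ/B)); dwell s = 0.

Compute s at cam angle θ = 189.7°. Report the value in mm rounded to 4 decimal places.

seg 1 [0°–95°] uniform, h=25: full span → s += 25 → s = 25.0000
seg 2 [95°–153.1°] dwell: s stays 25.0000
seg 3 [153.1°–198.3°] simple-harmonic, h=-24: θ=189.7° here. β=36.6, B=45.2. -24/2·(1 − cos(π·0.8097)) = -21.9193 → s = 3.0807

3.0807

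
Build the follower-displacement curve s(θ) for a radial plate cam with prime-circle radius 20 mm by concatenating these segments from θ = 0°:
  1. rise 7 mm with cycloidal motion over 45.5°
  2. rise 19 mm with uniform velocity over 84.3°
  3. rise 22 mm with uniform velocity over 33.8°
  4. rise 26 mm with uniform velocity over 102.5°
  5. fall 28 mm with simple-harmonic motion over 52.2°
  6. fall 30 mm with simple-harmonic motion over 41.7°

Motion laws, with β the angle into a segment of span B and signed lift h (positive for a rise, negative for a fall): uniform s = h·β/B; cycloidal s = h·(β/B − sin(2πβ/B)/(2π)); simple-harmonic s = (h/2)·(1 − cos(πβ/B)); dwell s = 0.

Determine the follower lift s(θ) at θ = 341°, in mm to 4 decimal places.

seg 1 [0°–45.5°] cycloidal, h=7: full span → s += 7 → s = 7.0000
seg 2 [45.5°–129.8°] uniform, h=19: full span → s += 19 → s = 26.0000
seg 3 [129.8°–163.6°] uniform, h=22: full span → s += 22 → s = 48.0000
seg 4 [163.6°–266.1°] uniform, h=26: full span → s += 26 → s = 74.0000
seg 5 [266.1°–318.3°] simple-harmonic, h=-28: full span → s += -28 → s = 46.0000
seg 6 [318.3°–360°] simple-harmonic, h=-30: θ=341° here. β=22.7, B=41.7. -30/2·(1 − cos(π·0.5444)) = -17.0839 → s = 28.9161

28.9161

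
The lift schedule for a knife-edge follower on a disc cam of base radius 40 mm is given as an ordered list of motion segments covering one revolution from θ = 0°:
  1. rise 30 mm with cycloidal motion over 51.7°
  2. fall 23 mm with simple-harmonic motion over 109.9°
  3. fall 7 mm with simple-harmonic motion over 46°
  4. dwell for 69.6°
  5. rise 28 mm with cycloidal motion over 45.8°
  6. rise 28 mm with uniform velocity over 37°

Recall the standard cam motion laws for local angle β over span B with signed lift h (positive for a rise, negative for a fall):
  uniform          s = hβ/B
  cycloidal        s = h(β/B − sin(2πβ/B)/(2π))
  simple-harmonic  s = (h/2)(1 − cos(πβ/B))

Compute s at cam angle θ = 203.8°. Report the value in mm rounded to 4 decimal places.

seg 1 [0°–51.7°] cycloidal, h=30: full span → s += 30 → s = 30.0000
seg 2 [51.7°–161.6°] simple-harmonic, h=-23: full span → s += -23 → s = 7.0000
seg 3 [161.6°–207.6°] simple-harmonic, h=-7: θ=203.8° here. β=42.2, B=46. -7/2·(1 − cos(π·0.9174)) = -6.8828 → s = 0.1172

0.1172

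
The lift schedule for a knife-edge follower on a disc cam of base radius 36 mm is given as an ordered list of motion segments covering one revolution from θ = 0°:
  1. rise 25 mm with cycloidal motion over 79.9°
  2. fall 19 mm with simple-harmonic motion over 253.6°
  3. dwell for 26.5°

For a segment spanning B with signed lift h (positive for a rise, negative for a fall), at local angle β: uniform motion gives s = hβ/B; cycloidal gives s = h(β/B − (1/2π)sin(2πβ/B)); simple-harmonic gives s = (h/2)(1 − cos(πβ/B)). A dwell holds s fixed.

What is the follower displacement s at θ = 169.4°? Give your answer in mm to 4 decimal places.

seg 1 [0°–79.9°] cycloidal, h=25: full span → s += 25 → s = 25.0000
seg 2 [79.9°–333.5°] simple-harmonic, h=-19: θ=169.4° here. β=89.5, B=253.6. -19/2·(1 − cos(π·0.3529)) = -5.2649 → s = 19.7351

19.7351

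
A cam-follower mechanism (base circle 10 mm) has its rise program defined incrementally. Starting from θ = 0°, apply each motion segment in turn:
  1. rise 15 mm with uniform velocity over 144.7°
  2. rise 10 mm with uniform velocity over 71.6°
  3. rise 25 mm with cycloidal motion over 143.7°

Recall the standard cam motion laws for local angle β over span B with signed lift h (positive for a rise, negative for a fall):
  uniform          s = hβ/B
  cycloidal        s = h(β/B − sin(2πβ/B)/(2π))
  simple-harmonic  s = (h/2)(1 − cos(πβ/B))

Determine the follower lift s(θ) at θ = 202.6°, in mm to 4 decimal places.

seg 1 [0°–144.7°] uniform, h=15: full span → s += 15 → s = 15.0000
seg 2 [144.7°–216.3°] uniform, h=10: θ=202.6° here. β=57.9, B=71.6. 10·57.9/71.6 = 8.0866 → s = 23.0866

23.0866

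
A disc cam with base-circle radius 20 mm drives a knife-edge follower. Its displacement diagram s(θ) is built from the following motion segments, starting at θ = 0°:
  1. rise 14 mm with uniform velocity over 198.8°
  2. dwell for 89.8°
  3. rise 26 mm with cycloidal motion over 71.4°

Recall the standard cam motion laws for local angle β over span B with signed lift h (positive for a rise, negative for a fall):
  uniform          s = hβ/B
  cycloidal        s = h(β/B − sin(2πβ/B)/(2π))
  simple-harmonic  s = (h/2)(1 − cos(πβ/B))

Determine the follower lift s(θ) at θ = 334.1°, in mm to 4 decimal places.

seg 1 [0°–198.8°] uniform, h=14: full span → s += 14 → s = 14.0000
seg 2 [198.8°–288.6°] dwell: s stays 14.0000
seg 3 [288.6°–360°] cycloidal, h=26: θ=334.1° here. β=45.5, B=71.4. 26·(0.6373 − sin(2π·0.6373)/(2π)) = 19.7111 → s = 33.7111

33.7111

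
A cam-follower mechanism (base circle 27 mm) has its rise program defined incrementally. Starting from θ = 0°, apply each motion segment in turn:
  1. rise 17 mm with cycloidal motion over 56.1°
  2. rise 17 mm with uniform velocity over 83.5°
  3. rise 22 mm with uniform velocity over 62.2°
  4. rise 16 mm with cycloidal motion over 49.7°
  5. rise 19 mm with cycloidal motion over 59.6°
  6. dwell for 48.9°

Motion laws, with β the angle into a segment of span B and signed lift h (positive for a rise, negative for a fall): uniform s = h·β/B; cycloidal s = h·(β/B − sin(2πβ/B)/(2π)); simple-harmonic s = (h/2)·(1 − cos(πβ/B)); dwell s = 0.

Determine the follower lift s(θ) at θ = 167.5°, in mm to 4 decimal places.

seg 1 [0°–56.1°] cycloidal, h=17: full span → s += 17 → s = 17.0000
seg 2 [56.1°–139.6°] uniform, h=17: full span → s += 17 → s = 34.0000
seg 3 [139.6°–201.8°] uniform, h=22: θ=167.5° here. β=27.9, B=62.2. 22·27.9/62.2 = 9.8682 → s = 43.8682

43.8682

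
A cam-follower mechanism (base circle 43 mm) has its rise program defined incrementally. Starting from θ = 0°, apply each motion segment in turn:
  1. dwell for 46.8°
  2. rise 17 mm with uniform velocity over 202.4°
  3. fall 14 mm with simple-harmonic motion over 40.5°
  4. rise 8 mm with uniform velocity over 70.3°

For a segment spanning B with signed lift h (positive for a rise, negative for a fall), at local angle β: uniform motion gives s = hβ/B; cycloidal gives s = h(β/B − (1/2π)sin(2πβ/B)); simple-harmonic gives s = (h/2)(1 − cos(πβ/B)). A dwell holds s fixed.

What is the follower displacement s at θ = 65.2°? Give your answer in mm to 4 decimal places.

seg 1 [0°–46.8°] dwell: s stays 0.0000
seg 2 [46.8°–249.2°] uniform, h=17: θ=65.2° here. β=18.4, B=202.4. 17·18.4/202.4 = 1.5455 → s = 1.5455

1.5455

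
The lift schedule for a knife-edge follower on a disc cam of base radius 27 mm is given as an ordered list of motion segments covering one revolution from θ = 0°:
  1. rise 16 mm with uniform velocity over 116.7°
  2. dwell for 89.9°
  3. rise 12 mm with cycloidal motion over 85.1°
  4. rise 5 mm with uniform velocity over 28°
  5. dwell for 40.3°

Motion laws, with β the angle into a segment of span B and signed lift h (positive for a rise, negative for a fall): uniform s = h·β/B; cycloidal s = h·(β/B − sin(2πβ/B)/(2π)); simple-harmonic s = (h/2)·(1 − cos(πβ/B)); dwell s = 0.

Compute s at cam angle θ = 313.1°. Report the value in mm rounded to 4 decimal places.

seg 1 [0°–116.7°] uniform, h=16: full span → s += 16 → s = 16.0000
seg 2 [116.7°–206.6°] dwell: s stays 16.0000
seg 3 [206.6°–291.7°] cycloidal, h=12: full span → s += 12 → s = 28.0000
seg 4 [291.7°–319.7°] uniform, h=5: θ=313.1° here. β=21.4, B=28. 5·21.4/28 = 3.8214 → s = 31.8214

31.8214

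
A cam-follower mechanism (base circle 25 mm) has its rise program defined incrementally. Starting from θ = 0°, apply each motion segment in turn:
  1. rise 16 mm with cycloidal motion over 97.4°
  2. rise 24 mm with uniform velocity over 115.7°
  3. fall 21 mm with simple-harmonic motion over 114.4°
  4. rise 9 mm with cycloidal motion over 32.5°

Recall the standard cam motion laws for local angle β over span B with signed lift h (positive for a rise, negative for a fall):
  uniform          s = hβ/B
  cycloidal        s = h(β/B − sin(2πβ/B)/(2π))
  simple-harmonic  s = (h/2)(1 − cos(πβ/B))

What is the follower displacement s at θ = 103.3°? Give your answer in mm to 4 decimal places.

seg 1 [0°–97.4°] cycloidal, h=16: full span → s += 16 → s = 16.0000
seg 2 [97.4°–213.1°] uniform, h=24: θ=103.3° here. β=5.9, B=115.7. 24·5.9/115.7 = 1.2239 → s = 17.2239

17.2239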